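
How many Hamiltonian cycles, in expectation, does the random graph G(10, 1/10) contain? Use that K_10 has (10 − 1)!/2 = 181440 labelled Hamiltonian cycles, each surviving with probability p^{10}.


K_10 has (10 − 1)!/2 = 181440 labelled Hamiltonian cycles.
For each such Hamiltonian cycle H, let X_H = 1 if all 10 edges of H are present in G. Then P[X_H = 1] = p^{10} = (1/10)^{10} = 1/10000000000.
By linearity of expectation: E[X] = Σ_H E[X_H] = 181440 · p^{10} = 181440 · 1/10000000000 = 567/31250000.
Numerically: E[X] ≈ 1.8144e-05.

E[X] = 181440 · (1/10)^{10} = 567/31250000 ≈ 1.8144e-05.


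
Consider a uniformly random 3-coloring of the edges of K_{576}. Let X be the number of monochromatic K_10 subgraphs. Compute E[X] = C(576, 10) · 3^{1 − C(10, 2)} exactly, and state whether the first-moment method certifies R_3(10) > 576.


E[X] = C(576, 10) · 3^{1 − 45} = 1024104945306307344480 · 3^{−44} = 1024104945306307344480/984770902183611232881.
As a reduced fraction: E[X] = 12643270929707498080/12157665459056928801 ≈ 1.039942.
Is E[X] < 1? NO.
Since E[X] ≥ 1, the first-moment bound is inconclusive at n = 576; it does NOT by itself certify R_3(10) > 576.

E[X] = 12643270929707498080/12157665459056928801 ≈ 1.039942; E[X] ≥ 1; first-moment method inconclusive here.


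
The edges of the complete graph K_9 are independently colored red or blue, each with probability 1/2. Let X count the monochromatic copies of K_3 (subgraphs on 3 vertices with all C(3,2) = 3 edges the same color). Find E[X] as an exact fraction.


Let X = Σ_S X_S over the C(9, 3) = 84 subsets S of size 3, where X_S = 1 if the K_3 on S is monochromatic.
For a fixed S, the K_3 on S has C(3, 2) = 3 edges. P[all 3 edges red] = (1/2)^3, and likewise for blue, so P[monochromatic] = 2·(1/2)^3 = 2^{1 − 3} = 1/4.
By linearity: E[X] = C(9, 3) · 2^{1 − 3} = 84 · 1/4 = 21.
Numerically: E[X] ≈ 21.0000.

E[X] = C(9,3)·2^(1−C(3,2)) = 21 ≈ 21.0000.


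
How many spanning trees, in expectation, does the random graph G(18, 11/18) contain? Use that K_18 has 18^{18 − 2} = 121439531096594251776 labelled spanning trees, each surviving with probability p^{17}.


K_18 has 18^{18 − 2} = 121439531096594251776 labelled spanning trees.
For each such spanning tree H, let X_H = 1 if all 17 edges of H are present in G. Then P[X_H = 1] = p^{17} = (11/18)^{17} = 505447028499293771/2185911559738696531968.
By linearity: E[X] = Σ_H E[X_H] = 121439531096594251776 · p^{17} = 121439531096594251776 · 505447028499293771/2185911559738696531968 = 505447028499293771/18.
Numerically: E[X] ≈ 2.80804e+16.

E[X] = 121439531096594251776 · (11/18)^{17} = 505447028499293771/18 ≈ 2.80804e+16.


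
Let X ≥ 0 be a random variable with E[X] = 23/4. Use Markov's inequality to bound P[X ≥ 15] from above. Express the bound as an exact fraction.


μ = E[X] = 23/4, a = 15.
Markov: P[X ≥ 15] ≤ μ/a = (23/4)/15 = 23/60.
Numerically: ≈ 0.38333.
(Since a = 15 > μ = 5.75000, the bound 23/60 is < 1 and informative.)

P[X ≥ 15] ≤ 23/60 ≈ 0.38333.


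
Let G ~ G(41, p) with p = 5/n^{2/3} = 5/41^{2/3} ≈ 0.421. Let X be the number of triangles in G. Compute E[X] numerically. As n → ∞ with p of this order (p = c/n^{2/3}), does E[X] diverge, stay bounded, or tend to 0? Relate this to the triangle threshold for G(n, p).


Number of potential triangles: C(41, 3) = 10660.
Each occurs with probability p³ ≈ (0.421)³ ≈ 7.43605e-02.
By linearity: E[X] = C(41, 3)·p³ ≈ 10660 · 7.43605e-02 ≈ 792.683.
Since α = 2/3 < 1, p = c/n^{2/3} ≫ 1/n is above the triangle threshold p ~ 1/n. Asymptotically E[X] ~ (c³/6)·n^{3(1−α)} = (5³/6)·n^{1} → ∞; triangles are abundant w.h.p.

E[X] ≈ 792.683; in regime p = Θ(1/n^{2/3}) E[X] diverges (above the triangle threshold p ~ 1/n).


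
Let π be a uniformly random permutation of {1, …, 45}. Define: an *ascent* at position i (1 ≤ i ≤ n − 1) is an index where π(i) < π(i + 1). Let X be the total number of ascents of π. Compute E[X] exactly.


Write X = Σ X_I over i = 1, …, 44, with X_I the indicator of one ascent.
There are 44 indicators.
For each fixed i, the pair (π(i), π(i+1)) is a uniformly random ordered pair of distinct values from {1, …, 45}; by symmetry P[π(i) < π(i+1)] = 1/2.
By linearity: E[X] = 44 · (1/2) = (45 − 1) · (1/2) = 22 ≈ 22.000.

E[X] = 22 = 22.000.


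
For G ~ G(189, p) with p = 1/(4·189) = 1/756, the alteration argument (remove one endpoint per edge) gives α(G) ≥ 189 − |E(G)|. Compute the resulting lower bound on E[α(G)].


E[|E(G)|] = C(189, 2)·p = 17766 · (1/756) = 47/2.
E[α(G)] ≥ n − E[|E(G)|] = 189 − 47/2 = 331/2.
Numerically: ≈ 165.500000.
(This is only a lower bound; the true E[α(G)] may be larger.)

E[α(G)] ≥ 331/2 ≈ 165.500000.


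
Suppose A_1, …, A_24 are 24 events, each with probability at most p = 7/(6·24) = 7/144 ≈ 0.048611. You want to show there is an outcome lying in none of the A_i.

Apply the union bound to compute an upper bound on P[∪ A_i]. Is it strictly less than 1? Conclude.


Union bound: P[∪_{i=1}^{24} A_i] ≤ Σ_i P[A_i] ≤ 24·p = 24·(7/144) = 7/6.
Numerically: 7/6 ≈ 1.166667.
Is 7/6 < 1? NO.
Since the bound 7/6 is ≥ 1, the union bound is uninformative here; it does NOT by itself certify existence.

24·p = 7/6 ≈ 1.166667; existence NOT certified by the union bound.


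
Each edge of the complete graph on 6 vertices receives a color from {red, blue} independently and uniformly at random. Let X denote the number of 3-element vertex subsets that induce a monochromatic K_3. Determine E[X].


Let X = Σ_S X_S over the C(6, 3) = 20 subsets S of size 3, where X_S = 1 if the K_3 on S is monochromatic.
For a fixed S, the K_3 on S has C(3, 2) = 3 edges. P[all 3 edges red] = (1/2)^3, and likewise for blue, so P[monochromatic] = 2·(1/2)^3 = 2^{1 − 3} = 1/4.
By linearity of expectation: E[X] = C(6, 3) · 2^{1 − 3} = 20 · 1/4 = 5.
Numerically: E[X] ≈ 5.00000.

E[X] = C(6,3)·2^(1−C(3,2)) = 5 ≈ 5.00000.


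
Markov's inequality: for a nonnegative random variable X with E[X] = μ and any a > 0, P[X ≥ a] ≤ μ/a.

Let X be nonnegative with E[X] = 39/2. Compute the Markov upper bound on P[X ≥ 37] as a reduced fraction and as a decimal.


μ = E[X] = 39/2, a = 37.
Markov: P[X ≥ 37] ≤ μ/a = (39/2)/37 = 39/74.
Numerically: ≈ 0.5270.
(Since a = 37 > μ = 19.5000, the bound 39/74 is < 1 and informative.)

P[X ≥ 37] ≤ 39/74 ≈ 0.5270.


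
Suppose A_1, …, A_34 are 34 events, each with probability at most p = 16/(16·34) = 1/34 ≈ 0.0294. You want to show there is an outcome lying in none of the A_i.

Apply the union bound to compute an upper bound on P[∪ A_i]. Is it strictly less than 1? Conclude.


Union bound: P[∪_{i=1}^{34} A_i] ≤ Σ_i P[A_i] ≤ 34·p = 34·(1/34) = 1.
Numerically: 1 ≈ 1.0000.
Is 1 < 1? NO.
Since the bound 1 is ≥ 1, the union bound is uninformative here; it does NOT by itself certify existence.

34·p = 1 ≈ 1.0000; existence NOT certified by the union bound.


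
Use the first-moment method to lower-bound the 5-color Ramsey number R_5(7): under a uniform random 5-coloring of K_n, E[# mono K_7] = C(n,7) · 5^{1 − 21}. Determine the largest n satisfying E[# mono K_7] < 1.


We need C(n, 7) · 5^{1 − 21} < 1, i.e. C(n, 7) < 5^{21 − 1} = 95367431640625.
Check values of n near the boundary:
  n = 333: C(333, 7) = 84549532139028; 84549532139028 < 95367431640625? YES
  n = 334: C(334, 7) = 86359460961576; 86359460961576 < 95367431640625? YES
  n = 335: C(335, 7) = 88202498238195; 88202498238195 < 95367431640625? YES
  n = 336: C(336, 7) = 90079147136880; 90079147136880 < 95367431640625? YES
  n = 337: C(337, 7) = 91989916924632; 91989916924632 < 95367431640625? YES
  n = 338: C(338, 7) = 93935323022736; 93935323022736 < 95367431640625? YES
  n = 339: C(339, 7) = 95915887062372; 95915887062372 < 95367431640625? NO
  n = 340: C(340, 7) = 97932136940560; 97932136940560 < 95367431640625? NO
The largest n with C(n, 7) < 95367431640625 is n = 338 (where E[X] = 93935323022736/95367431640625 ≈ 0.9850). Hence R_5(7) > 338, i.e. R_5(7) ≥ 339.

Largest n = 338; hence R_5(7) > 338.


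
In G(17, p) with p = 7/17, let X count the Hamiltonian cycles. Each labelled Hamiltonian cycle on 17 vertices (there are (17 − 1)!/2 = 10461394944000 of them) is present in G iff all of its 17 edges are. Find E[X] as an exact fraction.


K_17 has (17 − 1)!/2 = 10461394944000 labelled Hamiltonian cycles.
For each such Hamiltonian cycle H, let X_H = 1 if all 17 edges of H are present in G. Then P[X_H = 1] = p^{17} = (7/17)^{17} = 232630513987207/827240261886336764177.
Summing the indicators: E[X] = Σ_H E[X_H] = 10461394944000 · p^{17} = 10461394944000 · 232630513987207/827240261886336764177 = 2433639682845888590481408000/827240261886336764177.
Numerically: E[X] ≈ 2.94e+06.

E[X] = 10461394944000 · (7/17)^{17} = 2433639682845888590481408000/827240261886336764177 ≈ 2.94e+06.


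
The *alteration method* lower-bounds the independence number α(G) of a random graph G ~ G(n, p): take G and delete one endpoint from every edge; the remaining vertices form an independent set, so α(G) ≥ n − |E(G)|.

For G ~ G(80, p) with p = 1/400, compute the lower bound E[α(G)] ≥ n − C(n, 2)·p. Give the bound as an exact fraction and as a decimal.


E[|E(G)|] = C(80, 2)·p = 3160 · (1/400) = 79/10.
E[α(G)] ≥ n − E[|E(G)|] = 80 − 79/10 = 721/10.
Numerically: ≈ 72.100.
(This is only a lower bound; the true E[α(G)] may be larger.)

E[α(G)] ≥ 721/10 ≈ 72.100.


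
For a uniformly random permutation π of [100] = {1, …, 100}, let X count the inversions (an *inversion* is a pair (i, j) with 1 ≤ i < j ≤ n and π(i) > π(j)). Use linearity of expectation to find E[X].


Write X = Σ X_I over the C(100, 2) = 4950 pairs i < j, with X_I the indicator of one inversion.
There are 4950 indicators.
For each fixed pair i < j, the values π(i) and π(j) are two distinct elements of {1, …, 100} in uniformly random order; by symmetry P[π(i) > π(j)] = 1/2.
By linearity: E[X] = 4950 · (1/2) = C(100, 2) · (1/2) = 4950/2 = 2475 ≈ 2475.000.

E[X] = 2475 = 2475.000.


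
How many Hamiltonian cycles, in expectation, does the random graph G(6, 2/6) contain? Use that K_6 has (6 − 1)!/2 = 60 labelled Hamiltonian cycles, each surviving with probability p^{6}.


K_6 has (6 − 1)!/2 = 60 labelled Hamiltonian cycles.
For each such Hamiltonian cycle H, let X_H = 1 if all 6 edges of H are present in G. Then P[X_H = 1] = p^{6} = (1/3)^{6} = 1/729.
By linearity of expectation: E[X] = Σ_H E[X_H] = 60 · p^{6} = 60 · 1/729 = 20/243.
Numerically: E[X] ≈ 0.082305.

E[X] = 60 · (1/3)^{6} = 20/243 ≈ 0.082305.


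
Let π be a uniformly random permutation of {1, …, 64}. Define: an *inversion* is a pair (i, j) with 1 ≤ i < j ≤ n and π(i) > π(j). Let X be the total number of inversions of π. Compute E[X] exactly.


Write X = Σ X_I over the C(64, 2) = 2016 pairs i < j, with X_I the indicator of one inversion.
There are 2016 indicators.
For each fixed pair i < j, the values π(i) and π(j) are two distinct elements of {1, …, 64} in uniformly random order; by symmetry P[π(i) > π(j)] = 1/2.
By linearity: E[X] = 2016 · (1/2) = C(64, 2) · (1/2) = 2016/2 = 1008 ≈ 1008.000.

E[X] = 1008 = 1008.000.


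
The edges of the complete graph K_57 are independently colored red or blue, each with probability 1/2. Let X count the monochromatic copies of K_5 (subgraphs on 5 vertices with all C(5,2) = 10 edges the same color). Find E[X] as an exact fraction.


Let X = Σ_S X_S over the C(57, 5) = 4187106 subsets S of size 5, where X_S = 1 if the K_5 on S is monochromatic.
For a fixed S, the K_5 on S has C(5, 2) = 10 edges. P[all 10 edges red] = (1/2)^10, and likewise for blue, so P[monochromatic] = 2·(1/2)^10 = 2^{1 − 10} = 1/512.
By linearity: E[X] = C(57, 5) · 2^{1 − 10} = 4187106 · 1/512 = 2093553/256.
Numerically: E[X] ≈ 8177.94141.

E[X] = C(57,5)·2^(1−C(5,2)) = 2093553/256 ≈ 8177.94141.


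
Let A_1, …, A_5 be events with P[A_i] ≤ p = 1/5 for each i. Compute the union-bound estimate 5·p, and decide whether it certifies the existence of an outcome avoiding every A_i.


Union bound: P[∪_{i=1}^{5} A_i] ≤ Σ_i P[A_i] ≤ 5·p = 5·(1/5) = 1.
Numerically: 1 ≈ 1.0000000.
Is 1 < 1? NO.
Since the bound 1 is ≥ 1, the union bound is uninformative here; it does NOT by itself certify existence.

5·p = 1 ≈ 1.0000000; existence NOT certified by the union bound.


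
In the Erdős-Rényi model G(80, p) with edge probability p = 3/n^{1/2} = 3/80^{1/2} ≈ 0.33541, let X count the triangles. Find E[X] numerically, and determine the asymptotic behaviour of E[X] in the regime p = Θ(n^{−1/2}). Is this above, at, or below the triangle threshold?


Number of potential triangles: C(80, 3) = 82160.
Each occurs with probability p³ ≈ (0.33541)³ ≈ 3.7733647e-02.
By linearity: E[X] = C(80, 3)·p³ ≈ 82160 · 3.7733647e-02 ≈ 3100.19645.
Since α = 1/2 < 1, p = c/n^{1/2} ≫ 1/n is above the triangle threshold p ~ 1/n. Asymptotically E[X] ~ (c³/6)·n^{3(1−α)} = (3³/6)·n^{1.5} → ∞; triangles are abundant w.h.p.

E[X] ≈ 3100.19645; in regime p = Θ(1/n^{1/2}) E[X] diverges (above the triangle threshold p ~ 1/n).


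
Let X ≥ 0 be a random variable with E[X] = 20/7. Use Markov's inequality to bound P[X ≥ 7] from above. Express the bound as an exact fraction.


μ = E[X] = 20/7, a = 7.
Markov: P[X ≥ 7] ≤ μ/a = (20/7)/7 = 20/49.
Numerically: ≈ 0.408.
(Since a = 7 > μ = 2.857, the bound 20/49 is < 1 and informative.)

P[X ≥ 7] ≤ 20/49 ≈ 0.408.


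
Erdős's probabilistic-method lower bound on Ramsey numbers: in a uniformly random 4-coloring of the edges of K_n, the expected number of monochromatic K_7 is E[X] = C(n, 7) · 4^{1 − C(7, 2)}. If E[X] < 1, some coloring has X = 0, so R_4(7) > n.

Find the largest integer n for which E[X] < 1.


We need C(n, 7) · 4^{1 − 21} < 1, i.e. C(n, 7) < 4^{21 − 1} = 1099511627776.
Check values of n near the boundary:
  n = 178: C(178, 7) = 996867063280; 996867063280 < 1099511627776? YES
  n = 179: C(179, 7) = 1037437234460; 1037437234460 < 1099511627776? YES
  n = 180: C(180, 7) = 1079414463600; 1079414463600 < 1099511627776? YES
  n = 181: C(181, 7) = 1122839183400; 1122839183400 < 1099511627776? NO
The largest n with C(n, 7) < 1099511627776 is n = 180 (where E[X] = 67463403975/68719476736 ≈ 0.9817). Hence R_4(7) > 180, i.e. R_4(7) ≥ 181.

Largest n = 180; hence R_4(7) > 180.


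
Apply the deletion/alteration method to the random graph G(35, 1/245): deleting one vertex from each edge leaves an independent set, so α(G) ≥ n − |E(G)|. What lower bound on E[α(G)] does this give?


E[|E(G)|] = C(35, 2)·p = 595 · (1/245) = 17/7.
E[α(G)] ≥ n − E[|E(G)|] = 35 − 17/7 = 228/7.
Numerically: ≈ 32.571.
(This is only a lower bound; the true E[α(G)] may be larger.)

E[α(G)] ≥ 228/7 ≈ 32.571.


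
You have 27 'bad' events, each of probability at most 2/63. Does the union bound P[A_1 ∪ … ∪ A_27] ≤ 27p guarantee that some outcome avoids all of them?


Union bound: P[∪_{i=1}^{27} A_i] ≤ Σ_i P[A_i] ≤ 27·p = 27·(2/63) = 6/7.
Numerically: 6/7 ≈ 0.857143.
Is 6/7 < 1? YES.
Since P[∪ A_i] ≤ 6/7 < 1, the complement has P[∩ A_i^c] ≥ 1 − 6/7 = 1/7 > 0, so some outcome avoids every A_i.

27·p = 6/7 ≈ 0.857143; existence CERTIFIED by the union bound.


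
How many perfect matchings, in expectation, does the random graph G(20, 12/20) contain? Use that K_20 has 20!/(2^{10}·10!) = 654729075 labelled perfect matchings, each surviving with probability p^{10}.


K_20 has 20!/(2^{10}·10!) = 654729075 labelled perfect matchings.
For each such perfect matching H, let X_H = 1 if all 10 edges of H are present in G. Then P[X_H = 1] = p^{10} = (3/5)^{10} = 59049/9765625.
Summing the indicators: E[X] = Σ_H E[X_H] = 654729075 · p^{10} = 654729075 · 59049/9765625 = 1546443885987/390625.
Numerically: E[X] ≈ 3.959e+06.

E[X] = 654729075 · (3/5)^{10} = 1546443885987/390625 ≈ 3.959e+06.


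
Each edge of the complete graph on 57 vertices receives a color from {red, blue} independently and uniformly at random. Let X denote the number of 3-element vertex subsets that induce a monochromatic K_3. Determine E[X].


Let X = Σ_S X_S over the C(57, 3) = 29260 subsets S of size 3, where X_S = 1 if the K_3 on S is monochromatic.
For a fixed S, the K_3 on S has C(3, 2) = 3 edges. P[all 3 edges red] = (1/2)^3, and likewise for blue, so P[monochromatic] = 2·(1/2)^3 = 2^{1 − 3} = 1/4.
Summing: E[X] = C(57, 3) · 2^{1 − 3} = 29260 · 1/4 = 7315.
Numerically: E[X] ≈ 7315.0000.

E[X] = C(57,3)·2^(1−C(3,2)) = 7315 ≈ 7315.0000.


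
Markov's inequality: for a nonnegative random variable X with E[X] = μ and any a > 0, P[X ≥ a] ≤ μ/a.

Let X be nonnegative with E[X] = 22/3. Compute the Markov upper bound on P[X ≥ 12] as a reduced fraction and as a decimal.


μ = E[X] = 22/3, a = 12.
Markov: P[X ≥ 12] ≤ μ/a = (22/3)/12 = 11/18.
Numerically: ≈ 0.6111.
(Since a = 12 > μ = 7.3333, the bound 11/18 is < 1 and informative.)

P[X ≥ 12] ≤ 11/18 ≈ 0.6111.


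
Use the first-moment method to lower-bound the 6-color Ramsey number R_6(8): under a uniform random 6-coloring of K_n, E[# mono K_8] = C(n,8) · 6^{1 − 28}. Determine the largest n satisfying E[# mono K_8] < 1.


We need C(n, 8) · 6^{1 − 28} < 1, i.e. C(n, 8) < 6^{28 − 1} = 1023490369077469249536.
Check values of n near the boundary:
  n = 1592: C(1592, 8) = 1005480414540892933435; 1005480414540892933435 < 1023490369077469249536? YES
  n = 1593: C(1593, 8) = 1010555394551193970323; 1010555394551193970323 < 1023490369077469249536? YES
  n = 1594: C(1594, 8) = 1015652773590544255167; 1015652773590544255167 < 1023490369077469249536? YES
  n = 1595: C(1595, 8) = 1020772636343363633895; 1020772636343363633895 < 1023490369077469249536? YES
  n = 1596: C(1596, 8) = 1025915067760710553965; 1025915067760710553965 < 1023490369077469249536? NO
  n = 1597: C(1597, 8) = 1031080153060953275445; 1031080153060953275445 < 1023490369077469249536? NO
  n = 1598: C(1598, 8) = 1036267977730442348529; 1036267977730442348529 < 1023490369077469249536? NO
The largest n with C(n, 8) < 1023490369077469249536 is n = 1595 (where E[X] = 113419181815929292655/113721152119718805504 ≈ 0.99734). Hence R_6(8) > 1595, i.e. R_6(8) ≥ 1596.

Largest n = 1595; hence R_6(8) > 1595.


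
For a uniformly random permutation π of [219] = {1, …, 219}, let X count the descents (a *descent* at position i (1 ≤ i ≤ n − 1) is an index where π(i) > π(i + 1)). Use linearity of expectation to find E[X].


Write X = Σ X_I over i = 1, …, 218, with X_I the indicator of one descent.
There are 218 indicators.
For each fixed i, the pair (π(i), π(i+1)) is a uniformly random ordered pair of distinct values from {1, …, 219}; by symmetry P[π(i) > π(i+1)] = 1/2.
By linearity: E[X] = 218 · (1/2) = (219 − 1) · (1/2) = 109 ≈ 109.000000.

E[X] = 109 = 109.000000.


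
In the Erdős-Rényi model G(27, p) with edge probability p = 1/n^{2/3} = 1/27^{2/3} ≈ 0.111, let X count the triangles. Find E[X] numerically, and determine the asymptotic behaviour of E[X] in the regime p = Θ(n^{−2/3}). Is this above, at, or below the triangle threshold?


Number of potential triangles: C(27, 3) = 2925.
Each occurs with probability p³ ≈ (0.111)³ ≈ 1.37174e-03.
By linearity: E[X] = C(27, 3)·p³ ≈ 2925 · 1.37174e-03 ≈ 4.012.
Since α = 2/3 < 1, p = c/n^{2/3} ≫ 1/n is above the triangle threshold p ~ 1/n. Asymptotically E[X] ~ (c³/6)·n^{3(1−α)} = (1³/6)·n^{1} → ∞; triangles are abundant w.h.p.

E[X] ≈ 4.012; in regime p = Θ(1/n^{2/3}) E[X] diverges (above the triangle threshold p ~ 1/n).


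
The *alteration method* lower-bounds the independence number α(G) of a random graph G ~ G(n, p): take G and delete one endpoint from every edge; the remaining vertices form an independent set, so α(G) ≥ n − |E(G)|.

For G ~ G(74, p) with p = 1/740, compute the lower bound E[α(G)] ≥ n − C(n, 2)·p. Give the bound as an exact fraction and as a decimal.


E[|E(G)|] = C(74, 2)·p = 2701 · (1/740) = 73/20.
E[α(G)] ≥ n − E[|E(G)|] = 74 − 73/20 = 1407/20.
Numerically: ≈ 70.350.
(This is only a lower bound; the true E[α(G)] may be larger.)

E[α(G)] ≥ 1407/20 ≈ 70.350.


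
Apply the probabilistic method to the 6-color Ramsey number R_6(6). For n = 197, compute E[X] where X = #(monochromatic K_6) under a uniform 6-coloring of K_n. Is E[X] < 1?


E[X] = C(197, 6) · 6^{1 − 15} = 75176946208 · 6^{−14} = 75176946208/78364164096.
As a reduced fraction: E[X] = 2349279569/2448880128 ≈ 0.9593.
Is E[X] < 1? YES.
Since E[X] < 1, there exists a 6-coloring of K_{197} with no monochromatic K_6; hence R_6(6) > 197.

E[X] = 2349279569/2448880128 ≈ 0.9593; E[X] < 1, so R_6(6) > 197.


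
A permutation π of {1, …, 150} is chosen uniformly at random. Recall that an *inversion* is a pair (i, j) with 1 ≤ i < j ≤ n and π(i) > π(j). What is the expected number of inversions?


Write X = Σ X_I over the C(150, 2) = 11175 pairs i < j, with X_I the indicator of one inversion.
There are 11175 indicators.
For each fixed pair i < j, the values π(i) and π(j) are two distinct elements of {1, …, 150} in uniformly random order; by symmetry P[π(i) > π(j)] = 1/2.
By linearity: E[X] = 11175 · (1/2) = C(150, 2) · (1/2) = 11175/2 = 11175/2 ≈ 5587.5000.

E[X] = 11175/2 = 5587.5000.


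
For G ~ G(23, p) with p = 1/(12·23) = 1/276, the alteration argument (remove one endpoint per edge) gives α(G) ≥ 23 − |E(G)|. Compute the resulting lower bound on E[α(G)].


E[|E(G)|] = C(23, 2)·p = 253 · (1/276) = 11/12.
E[α(G)] ≥ n − E[|E(G)|] = 23 − 11/12 = 265/12.
Numerically: ≈ 22.083.
(This is only a lower bound; the true E[α(G)] may be larger.)

E[α(G)] ≥ 265/12 ≈ 22.083.


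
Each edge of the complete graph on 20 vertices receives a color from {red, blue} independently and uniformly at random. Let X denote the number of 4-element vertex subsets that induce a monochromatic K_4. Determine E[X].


Let X = Σ_S X_S over the C(20, 4) = 4845 subsets S of size 4, where X_S = 1 if the K_4 on S is monochromatic.
For a fixed S, the K_4 on S has C(4, 2) = 6 edges. P[all 6 edges red] = (1/2)^6, and likewise for blue, so P[monochromatic] = 2·(1/2)^6 = 2^{1 − 6} = 1/32.
By linearity of expectation: E[X] = C(20, 4) · 2^{1 − 6} = 4845 · 1/32 = 4845/32.
Numerically: E[X] ≈ 151.406250.

E[X] = C(20,4)·2^(1−C(4,2)) = 4845/32 ≈ 151.406250.


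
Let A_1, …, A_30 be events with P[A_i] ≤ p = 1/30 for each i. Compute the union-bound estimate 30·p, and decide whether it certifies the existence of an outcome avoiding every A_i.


Union bound: P[∪_{i=1}^{30} A_i] ≤ Σ_i P[A_i] ≤ 30·p = 30·(1/30) = 1.
Numerically: 1 ≈ 1.0000.
Is 1 < 1? NO.
Since the bound 1 is ≥ 1, the union bound is uninformative here; it does NOT by itself certify existence.

30·p = 1 ≈ 1.0000; existence NOT certified by the union bound.


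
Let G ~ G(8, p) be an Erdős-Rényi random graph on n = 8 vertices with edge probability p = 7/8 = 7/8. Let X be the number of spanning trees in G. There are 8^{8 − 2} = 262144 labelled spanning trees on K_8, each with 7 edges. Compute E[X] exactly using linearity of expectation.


K_8 has 8^{8 − 2} = 262144 labelled spanning trees.
For each such spanning tree H, let X_H = 1 if all 7 edges of H are present in G. Then P[X_H = 1] = p^{7} = (7/8)^{7} = 823543/2097152.
Summing the indicators: E[X] = Σ_H E[X_H] = 262144 · p^{7} = 262144 · 823543/2097152 = 823543/8.
Numerically: E[X] ≈ 1.0294e+05.

E[X] = 262144 · (7/8)^{7} = 823543/8 ≈ 1.0294e+05.


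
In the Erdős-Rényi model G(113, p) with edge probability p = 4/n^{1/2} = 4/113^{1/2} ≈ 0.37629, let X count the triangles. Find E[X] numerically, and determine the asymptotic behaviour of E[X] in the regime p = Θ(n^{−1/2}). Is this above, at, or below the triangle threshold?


Number of potential triangles: C(113, 3) = 234136.
Each occurs with probability p³ ≈ (0.37629)³ ≈ 5.3279766e-02.
By linearity: E[X] = C(113, 3)·p³ ≈ 234136 · 5.3279766e-02 ≈ 12474.71129.
Since α = 1/2 < 1, p = c/n^{1/2} ≫ 1/n is above the triangle threshold p ~ 1/n. Asymptotically E[X] ~ (c³/6)·n^{3(1−α)} = (4³/6)·n^{1.5} → ∞; triangles are abundant w.h.p.

E[X] ≈ 12474.71129; in regime p = Θ(1/n^{1/2}) E[X] diverges (above the triangle threshold p ~ 1/n).


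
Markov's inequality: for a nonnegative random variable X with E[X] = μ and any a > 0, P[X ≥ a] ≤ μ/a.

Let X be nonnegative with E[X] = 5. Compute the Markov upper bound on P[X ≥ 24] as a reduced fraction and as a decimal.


μ = E[X] = 5, a = 24.
Markov: P[X ≥ 24] ≤ μ/a = (5)/24 = 5/24.
Numerically: ≈ 0.208.
(Since a = 24 > μ = 5.000, the bound 5/24 is < 1 and informative.)

P[X ≥ 24] ≤ 5/24 ≈ 0.208.


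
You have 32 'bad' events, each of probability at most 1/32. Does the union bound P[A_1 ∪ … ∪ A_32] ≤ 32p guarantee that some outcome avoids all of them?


Union bound: P[∪_{i=1}^{32} A_i] ≤ Σ_i P[A_i] ≤ 32·p = 32·(1/32) = 1.
Numerically: 1 ≈ 1.0000000.
Is 1 < 1? NO.
Since the bound 1 is ≥ 1, the union bound is uninformative here; it does NOT by itself certify existence.

32·p = 1 ≈ 1.0000000; existence NOT certified by the union bound.


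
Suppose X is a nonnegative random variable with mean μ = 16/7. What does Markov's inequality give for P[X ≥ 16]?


μ = E[X] = 16/7, a = 16.
Markov: P[X ≥ 16] ≤ μ/a = (16/7)/16 = 1/7.
Numerically: ≈ 0.1429.
(Since a = 16 > μ = 2.2857, the bound 1/7 is < 1 and informative.)

P[X ≥ 16] ≤ 1/7 ≈ 0.1429.


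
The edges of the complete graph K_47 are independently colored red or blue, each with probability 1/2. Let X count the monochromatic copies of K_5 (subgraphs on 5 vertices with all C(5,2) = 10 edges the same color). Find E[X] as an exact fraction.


Let X = Σ_S X_S over the C(47, 5) = 1533939 subsets S of size 5, where X_S = 1 if the K_5 on S is monochromatic.
For a fixed S, the K_5 on S has C(5, 2) = 10 edges. P[all 10 edges red] = (1/2)^10, and likewise for blue, so P[monochromatic] = 2·(1/2)^10 = 2^{1 − 10} = 1/512.
By linearity of expectation: E[X] = C(47, 5) · 2^{1 − 10} = 1533939 · 1/512 = 1533939/512.
Numerically: E[X] ≈ 2995.975.

E[X] = C(47,5)·2^(1−C(5,2)) = 1533939/512 ≈ 2995.975.


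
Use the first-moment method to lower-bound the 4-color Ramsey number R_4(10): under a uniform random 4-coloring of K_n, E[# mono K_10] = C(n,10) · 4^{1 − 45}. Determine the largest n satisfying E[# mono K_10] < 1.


We need C(n, 10) · 4^{1 − 45} < 1, i.e. C(n, 10) < 4^{45 − 1} = 309485009821345068724781056.
Check values of n near the boundary:
  n = 2019: C(2019, 10) = 303322949179835278009229628; 303322949179835278009229628 < 309485009821345068724781056? YES
  n = 2020: C(2020, 10) = 304832018578739931133653656; 304832018578739931133653656 < 309485009821345068724781056? YES
  n = 2021: C(2021, 10) = 306347841644770462864800616; 306347841644770462864800616 < 309485009821345068724781056? YES
  n = 2022: C(2022, 10) = 307870445231474093395937796; 307870445231474093395937796 < 309485009821345068724781056? YES
  n = 2023: C(2023, 10) = 309399856285778485315440716; 309399856285778485315440716 < 309485009821345068724781056? YES
  n = 2024: C(2024, 10) = 310936101848269937576192656; 310936101848269937576192656 < 309485009821345068724781056? NO
  n = 2025: C(2025, 10) = 312479209053472269772600560; 312479209053472269772600560 < 309485009821345068724781056? NO
  n = 2026: C(2026, 10) = 314029205130126398094885285; 314029205130126398094885285 < 309485009821345068724781056? NO
The largest n with C(n, 10) < 309485009821345068724781056 is n = 2023 (where E[X] = 77349964071444621328860179/77371252455336267181195264 ≈ 0.9997). Hence R_4(10) > 2023, i.e. R_4(10) ≥ 2024.

Largest n = 2023; hence R_4(10) > 2023.


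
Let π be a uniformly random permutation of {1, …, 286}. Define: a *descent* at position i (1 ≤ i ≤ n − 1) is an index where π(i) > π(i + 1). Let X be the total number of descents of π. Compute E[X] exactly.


Write X = Σ X_I over i = 1, …, 285, with X_I the indicator of one descent.
There are 285 indicators.
For each fixed i, the pair (π(i), π(i+1)) is a uniformly random ordered pair of distinct values from {1, …, 286}; by symmetry P[π(i) > π(i+1)] = 1/2.
By linearity: E[X] = 285 · (1/2) = (286 − 1) · (1/2) = 285/2 ≈ 142.500.

E[X] = 285/2 = 142.500.


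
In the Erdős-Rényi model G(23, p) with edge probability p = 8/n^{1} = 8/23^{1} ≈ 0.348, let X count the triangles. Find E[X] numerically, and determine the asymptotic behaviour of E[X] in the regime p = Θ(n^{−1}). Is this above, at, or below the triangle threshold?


Number of potential triangles: C(23, 3) = 1771.
Each occurs with probability p³ ≈ (0.348)³ ≈ 4.20810e-02.
By linearity: E[X] = C(23, 3)·p³ ≈ 1771 · 4.20810e-02 ≈ 74.526.
Here α = 1, so p = 8/n is exactly at the triangle threshold p ~ 1/n. Asymptotically E[X] → c³/6 = 8³/6 = 256/3 ≈ 85.333, a bounded constant. In this regime the triangle count is asymptotically Poisson(c³/6).

E[X] ≈ 74.526; in regime p = Θ(1/n^{1}) E[X] stays bounded (at the triangle threshold p ~ 1/n).


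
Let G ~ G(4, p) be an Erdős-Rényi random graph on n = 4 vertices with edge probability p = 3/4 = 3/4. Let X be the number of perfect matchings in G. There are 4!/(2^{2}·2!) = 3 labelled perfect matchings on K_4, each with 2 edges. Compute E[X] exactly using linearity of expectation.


K_4 has 4!/(2^{2}·2!) = 3 labelled perfect matchings.
For each such perfect matching H, let X_H = 1 if all 2 edges of H are present in G. Then P[X_H = 1] = p^{2} = (3/4)^{2} = 9/16.
By linearity of expectation: E[X] = Σ_H E[X_H] = 3 · p^{2} = 3 · 9/16 = 27/16.
Numerically: E[X] ≈ 1.688.

E[X] = 3 · (3/4)^{2} = 27/16 ≈ 1.688.


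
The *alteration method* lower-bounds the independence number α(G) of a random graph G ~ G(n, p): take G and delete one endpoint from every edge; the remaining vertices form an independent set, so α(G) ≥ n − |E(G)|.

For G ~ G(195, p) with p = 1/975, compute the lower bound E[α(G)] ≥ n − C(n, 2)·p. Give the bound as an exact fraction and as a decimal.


E[|E(G)|] = C(195, 2)·p = 18915 · (1/975) = 97/5.
E[α(G)] ≥ n − E[|E(G)|] = 195 − 97/5 = 878/5.
Numerically: ≈ 175.600.
(This is only a lower bound; the true E[α(G)] may be larger.)

E[α(G)] ≥ 878/5 ≈ 175.600.


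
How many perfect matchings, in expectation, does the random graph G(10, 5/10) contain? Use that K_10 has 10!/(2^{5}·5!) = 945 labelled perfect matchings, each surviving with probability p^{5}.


K_10 has 10!/(2^{5}·5!) = 945 labelled perfect matchings.
For each such perfect matching H, let X_H = 1 if all 5 edges of H are present in G. Then P[X_H = 1] = p^{5} = (1/2)^{5} = 1/32.
Summing the indicators: E[X] = Σ_H E[X_H] = 945 · p^{5} = 945 · 1/32 = 945/32.
Numerically: E[X] ≈ 29.5.

E[X] = 945 · (1/2)^{5} = 945/32 ≈ 29.5.


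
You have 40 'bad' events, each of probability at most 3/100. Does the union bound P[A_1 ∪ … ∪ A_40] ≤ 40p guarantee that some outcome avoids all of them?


Union bound: P[∪_{i=1}^{40} A_i] ≤ Σ_i P[A_i] ≤ 40·p = 40·(3/100) = 6/5.
Numerically: 6/5 ≈ 1.2000.
Is 6/5 < 1? NO.
Since the bound 6/5 is ≥ 1, the union bound is uninformative here; it does NOT by itself certify existence.

40·p = 6/5 ≈ 1.2000; existence NOT certified by the union bound.


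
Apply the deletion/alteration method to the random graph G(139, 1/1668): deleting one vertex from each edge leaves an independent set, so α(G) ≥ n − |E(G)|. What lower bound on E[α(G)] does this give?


E[|E(G)|] = C(139, 2)·p = 9591 · (1/1668) = 23/4.
E[α(G)] ≥ n − E[|E(G)|] = 139 − 23/4 = 533/4.
Numerically: ≈ 133.250.
(This is only a lower bound; the true E[α(G)] may be larger.)

E[α(G)] ≥ 533/4 ≈ 133.250.


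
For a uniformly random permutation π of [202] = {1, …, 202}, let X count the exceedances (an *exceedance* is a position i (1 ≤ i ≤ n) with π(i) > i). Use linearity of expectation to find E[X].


Write X = Σ_{i=1}^{202} X_i, where X_i = 1_{π(i) > i}.
For each fixed i, π(i) is uniform over {1, …, 202} (marginal of a uniform permutation), so P[π(i) > i] = (n − i)/n. Summing: Σ_{i=1}^{202} (n − i)/n = (0 + 1 + … + 201)/202 = 202(202 − 1)/(2·202) = (202 − 1)/2.
Hence E[X] = Σ_{i=1}^{202} (202 − i)/202 = 201/2 ≈ 100.500000.

E[X] = 201/2 = 100.500000.


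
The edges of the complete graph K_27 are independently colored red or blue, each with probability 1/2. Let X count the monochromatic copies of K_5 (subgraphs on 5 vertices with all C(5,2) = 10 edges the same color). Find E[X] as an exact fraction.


Let X = Σ_S X_S over the C(27, 5) = 80730 subsets S of size 5, where X_S = 1 if the K_5 on S is monochromatic.
For a fixed S, the K_5 on S has C(5, 2) = 10 edges. P[all 10 edges red] = (1/2)^10, and likewise for blue, so P[monochromatic] = 2·(1/2)^10 = 2^{1 − 10} = 1/512.
By linearity: E[X] = C(27, 5) · 2^{1 − 10} = 80730 · 1/512 = 40365/256.
Numerically: E[X] ≈ 157.6758.

E[X] = C(27,5)·2^(1−C(5,2)) = 40365/256 ≈ 157.6758.


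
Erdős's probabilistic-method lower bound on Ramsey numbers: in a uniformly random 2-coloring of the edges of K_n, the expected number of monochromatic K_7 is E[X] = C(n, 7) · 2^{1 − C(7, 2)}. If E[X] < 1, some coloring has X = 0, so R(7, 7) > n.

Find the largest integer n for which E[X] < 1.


We need C(n, 7) · 2^{1 − 21} < 1, i.e. C(n, 7) < 2^{21 − 1} = 1048576.
Check values of n near the boundary:
  n = 24: C(24, 7) = 346104; 346104 < 1048576? YES
  n = 25: C(25, 7) = 480700; 480700 < 1048576? YES
  n = 26: C(26, 7) = 657800; 657800 < 1048576? YES
  n = 27: C(27, 7) = 888030; 888030 < 1048576? YES
  n = 28: C(28, 7) = 1184040; 1184040 < 1048576? NO
The largest n with C(n, 7) < 1048576 is n = 27 (where E[X] = 444015/524288 ≈ 0.847). Hence R(7, 7) > 27, i.e. R(7, 7) ≥ 28.

Largest n = 27; hence R(7, 7) > 27.


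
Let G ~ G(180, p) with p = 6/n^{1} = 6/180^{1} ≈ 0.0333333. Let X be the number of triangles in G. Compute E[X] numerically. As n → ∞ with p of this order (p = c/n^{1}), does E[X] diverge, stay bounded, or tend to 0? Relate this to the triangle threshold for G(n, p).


Number of potential triangles: C(180, 3) = 955860.
Each occurs with probability p³ ≈ (0.0333333)³ ≈ 3.70370370e-05.
By linearity: E[X] = C(180, 3)·p³ ≈ 955860 · 3.70370370e-05 ≈ 35.402222.
Here α = 1, so p = 6/n is exactly at the triangle threshold p ~ 1/n. Asymptotically E[X] → c³/6 = 6³/6 = 36 ≈ 36.000000, a bounded constant. In this regime the triangle count is asymptotically Poisson(c³/6).

E[X] ≈ 35.402222; in regime p = Θ(1/n^{1}) E[X] stays bounded (at the triangle threshold p ~ 1/n).


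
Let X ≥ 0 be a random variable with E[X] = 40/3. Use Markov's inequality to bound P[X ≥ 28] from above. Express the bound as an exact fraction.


μ = E[X] = 40/3, a = 28.
Markov: P[X ≥ 28] ≤ μ/a = (40/3)/28 = 10/21.
Numerically: ≈ 0.476.
(Since a = 28 > μ = 13.333, the bound 10/21 is < 1 and informative.)

P[X ≥ 28] ≤ 10/21 ≈ 0.476.


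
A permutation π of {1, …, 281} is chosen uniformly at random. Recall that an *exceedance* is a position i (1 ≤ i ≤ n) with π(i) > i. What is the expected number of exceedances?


Write X = Σ_{i=1}^{281} X_i, where X_i = 1_{π(i) > i}.
For each fixed i, π(i) is uniform over {1, …, 281} (marginal of a uniform permutation), so P[π(i) > i] = (n − i)/n. Summing: Σ_{i=1}^{281} (n − i)/n = (0 + 1 + … + 280)/281 = 281(281 − 1)/(2·281) = (281 − 1)/2.
Hence E[X] = Σ_{i=1}^{281} (281 − i)/281 = 140 ≈ 140.000.

E[X] = 140 = 140.000.


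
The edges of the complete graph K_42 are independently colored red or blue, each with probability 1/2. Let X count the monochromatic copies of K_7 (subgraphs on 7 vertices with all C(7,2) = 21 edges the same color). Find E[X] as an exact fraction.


Let X = Σ_S X_S over the C(42, 7) = 26978328 subsets S of size 7, where X_S = 1 if the K_7 on S is monochromatic.
For a fixed S, the K_7 on S has C(7, 2) = 21 edges. P[all 21 edges red] = (1/2)^21, and likewise for blue, so P[monochromatic] = 2·(1/2)^21 = 2^{1 − 21} = 1/1048576.
By linearity of expectation: E[X] = C(42, 7) · 2^{1 − 21} = 26978328 · 1/1048576 = 3372291/131072.
Numerically: E[X] ≈ 25.7285.

E[X] = C(42,7)·2^(1−C(7,2)) = 3372291/131072 ≈ 25.7285.


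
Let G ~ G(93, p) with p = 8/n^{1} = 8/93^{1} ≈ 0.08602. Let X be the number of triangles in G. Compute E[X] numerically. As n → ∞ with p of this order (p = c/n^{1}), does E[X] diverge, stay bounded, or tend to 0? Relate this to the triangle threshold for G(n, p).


Number of potential triangles: C(93, 3) = 129766.
Each occurs with probability p³ ≈ (0.08602)³ ≈ 6.365333e-04.
By linearity: E[X] = C(93, 3)·p³ ≈ 129766 · 6.365333e-04 ≈ 82.6004.
Here α = 1, so p = 8/n is exactly at the triangle threshold p ~ 1/n. Asymptotically E[X] → c³/6 = 8³/6 = 256/3 ≈ 85.3333, a bounded constant. In this regime the triangle count is asymptotically Poisson(c³/6).

E[X] ≈ 82.6004; in regime p = Θ(1/n^{1}) E[X] stays bounded (at the triangle threshold p ~ 1/n).


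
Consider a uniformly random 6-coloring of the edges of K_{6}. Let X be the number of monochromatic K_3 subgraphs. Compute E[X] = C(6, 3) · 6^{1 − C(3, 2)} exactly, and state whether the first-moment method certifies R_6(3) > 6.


E[X] = C(6, 3) · 6^{1 − 3} = 20 · 6^{−2} = 20/36.
As a reduced fraction: E[X] = 5/9 ≈ 0.55556.
Is E[X] < 1? YES.
Since E[X] < 1, there exists a 6-coloring of K_{6} with no monochromatic K_3; hence R_6(3) > 6.

E[X] = 5/9 ≈ 0.55556; E[X] < 1, so R_6(3) > 6.


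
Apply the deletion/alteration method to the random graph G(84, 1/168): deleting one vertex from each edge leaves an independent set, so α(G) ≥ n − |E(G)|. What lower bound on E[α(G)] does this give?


E[|E(G)|] = C(84, 2)·p = 3486 · (1/168) = 83/4.
E[α(G)] ≥ n − E[|E(G)|] = 84 − 83/4 = 253/4.
Numerically: ≈ 63.25000.
(This is only a lower bound; the true E[α(G)] may be larger.)

E[α(G)] ≥ 253/4 ≈ 63.25000.


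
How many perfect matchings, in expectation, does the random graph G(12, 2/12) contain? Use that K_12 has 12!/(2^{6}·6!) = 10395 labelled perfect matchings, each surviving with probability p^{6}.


K_12 has 12!/(2^{6}·6!) = 10395 labelled perfect matchings.
For each such perfect matching H, let X_H = 1 if all 6 edges of H are present in G. Then P[X_H = 1] = p^{6} = (1/6)^{6} = 1/46656.
By linearity of expectation: E[X] = Σ_H E[X_H] = 10395 · p^{6} = 10395 · 1/46656 = 385/1728.
Numerically: E[X] ≈ 0.2228.

E[X] = 10395 · (1/6)^{6} = 385/1728 ≈ 0.2228.


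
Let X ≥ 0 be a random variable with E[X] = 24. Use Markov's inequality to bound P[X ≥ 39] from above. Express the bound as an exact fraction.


μ = E[X] = 24, a = 39.
Markov: P[X ≥ 39] ≤ μ/a = (24)/39 = 8/13.
Numerically: ≈ 0.615.
(Since a = 39 > μ = 24.000, the bound 8/13 is < 1 and informative.)

P[X ≥ 39] ≤ 8/13 ≈ 0.615.


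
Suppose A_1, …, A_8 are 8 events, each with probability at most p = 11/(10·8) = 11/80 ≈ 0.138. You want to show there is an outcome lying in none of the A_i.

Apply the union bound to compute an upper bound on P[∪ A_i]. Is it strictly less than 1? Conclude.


Union bound: P[∪_{i=1}^{8} A_i] ≤ Σ_i P[A_i] ≤ 8·p = 8·(11/80) = 11/10.
Numerically: 11/10 ≈ 1.100.
Is 11/10 < 1? NO.
Since the bound 11/10 is ≥ 1, the union bound is uninformative here; it does NOT by itself certify existence.

8·p = 11/10 ≈ 1.100; existence NOT certified by the union bound.


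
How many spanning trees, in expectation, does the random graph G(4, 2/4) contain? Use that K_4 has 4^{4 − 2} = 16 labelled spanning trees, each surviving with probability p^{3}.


K_4 has 4^{4 − 2} = 16 labelled spanning trees.
For each such spanning tree H, let X_H = 1 if all 3 edges of H are present in G. Then P[X_H = 1] = p^{3} = (1/2)^{3} = 1/8.
Summing the indicators: E[X] = Σ_H E[X_H] = 16 · p^{3} = 16 · 1/8 = 2.
Numerically: E[X] ≈ 2.

E[X] = 16 · (1/2)^{3} = 2 ≈ 2.
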